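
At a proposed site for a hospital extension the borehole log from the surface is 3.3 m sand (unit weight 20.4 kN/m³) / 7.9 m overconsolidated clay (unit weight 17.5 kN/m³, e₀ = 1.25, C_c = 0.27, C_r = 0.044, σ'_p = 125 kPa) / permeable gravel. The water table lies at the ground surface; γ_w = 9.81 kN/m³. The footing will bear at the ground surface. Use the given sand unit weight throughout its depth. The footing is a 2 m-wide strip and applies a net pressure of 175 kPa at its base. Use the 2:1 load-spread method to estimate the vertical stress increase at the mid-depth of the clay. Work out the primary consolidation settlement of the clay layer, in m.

Mid-depth of clay below the ground surface: z = 3.3 + 7.9/2 = 7.25 m.
Total vertical stress at mid-clay: σ_v = 20.4×3.3 + 17.5×3.95 = 136.44 kPa.
Pore pressure: u = 9.81×(7.25 − 0) = 71.123 kPa.
Initial effective stress: σ'_0 = σ_v − u = 136.44 − 71.123 = 65.317 kPa.
Stress increase at mid-clay by the 2:1 spreading method:
Δσ = qB/(B+z) = 175×2/(2+7.25) = 37.838 kPa
Final effective stress: σ'_f = 65.317 + 37.838 = 103.16 kPa.
σ'_f = 103.16 ≤ σ'_p = 125 kPa, so the clay remains overconsolidated and only the recompression index applies:
S_c = C_r·H/(1+e₀)·log₁₀(σ'_f/σ'_0) = 0.044×7.9/2.25×log₁₀(103.16/65.317)
    = 0.15449 × 0.19849 = 0.03066 m

S_c ≈ 0.0307 m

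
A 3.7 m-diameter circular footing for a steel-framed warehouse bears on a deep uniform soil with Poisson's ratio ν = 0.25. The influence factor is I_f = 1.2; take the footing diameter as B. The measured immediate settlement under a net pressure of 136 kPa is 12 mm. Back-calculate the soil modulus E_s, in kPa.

E_s ≈ 47200 kPa

S_e = q·B·(1−ν²)/E_s · I_f  ⇒  E_s = q·B·(1−ν²)·I_f / S_e.
E_s = 136 × 3.7 × 0.9375 × 1.2 / 0.012 = 47180 kPa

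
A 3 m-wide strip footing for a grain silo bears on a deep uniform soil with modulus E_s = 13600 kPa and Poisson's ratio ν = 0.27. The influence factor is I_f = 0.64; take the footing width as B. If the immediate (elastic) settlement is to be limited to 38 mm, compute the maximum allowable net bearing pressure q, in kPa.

S_e = q·B·(1−ν²)/E_s · I_f  ⇒  q = S_e·E_s / (B·(1−ν²)·I_f).
q = 0.038 × 13600 / (3 × 0.9271 × 0.64) = 290.3 kPa

q ≈ 290 kPa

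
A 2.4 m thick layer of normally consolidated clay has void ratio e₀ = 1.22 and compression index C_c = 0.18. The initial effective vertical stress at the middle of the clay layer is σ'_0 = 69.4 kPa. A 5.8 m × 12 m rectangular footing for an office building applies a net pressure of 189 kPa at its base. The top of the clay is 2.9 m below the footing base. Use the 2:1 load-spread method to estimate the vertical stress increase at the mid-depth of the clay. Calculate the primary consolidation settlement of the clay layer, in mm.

Mid-depth of clay below the footing base: z = 2.9 + 2.4/2 = 4.1 m.
Stress increase at mid-clay by the 2:1 spreading method:
Δσ = qBL/((B+z)(L+z)) = 189×5.8×12/((5.8+4.1)(12+4.1)) = 82.53 kPa
Final effective stress: σ'_f = σ'_0 + Δσ = 69.4 + 82.53 = 151.93 kPa.
Normally consolidated clay, so the full stress increment lies on the virgin compression line:
S_c = C_c·H/(1+e₀)·log₁₀(σ'_f/σ'_0) = 0.18×2.4/(1+1.22)×log₁₀(151.93/69.4)
    = 0.19459 × 0.34028 = 0.06622 m

S_c ≈ 66.2 mm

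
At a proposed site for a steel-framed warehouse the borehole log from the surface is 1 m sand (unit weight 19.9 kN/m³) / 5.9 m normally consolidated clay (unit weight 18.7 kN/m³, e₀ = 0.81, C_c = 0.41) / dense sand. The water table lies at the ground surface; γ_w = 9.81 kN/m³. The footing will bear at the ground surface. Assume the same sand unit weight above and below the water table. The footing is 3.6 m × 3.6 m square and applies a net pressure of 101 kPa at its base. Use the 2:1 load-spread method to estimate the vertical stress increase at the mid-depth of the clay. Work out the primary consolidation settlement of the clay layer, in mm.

S_c ≈ 284 mm

Mid-depth of clay below the ground surface: z = 1 + 5.9/2 = 3.95 m.
Total vertical stress at mid-clay: σ_v = 19.9×1 + 18.7×2.95 = 75.065 kPa.
Pore pressure: u = 9.81×(3.95 − 0) = 38.75 kPa.
Initial effective stress: σ'_0 = σ_v − u = 75.065 − 38.75 = 36.315 kPa.
Stress increase at mid-clay by the 2:1 spreading method:
Δσ = qBL/((B+z)(L+z)) = 101×3.6×3.6/((3.6+3.95)(3.6+3.95)) = 22.963 kPa
Final effective stress: σ'_f = σ'_0 + Δσ = 36.315 + 22.963 = 59.278 kPa.
Normally consolidated clay, so the full stress increment lies on the virgin compression line:
S_c = C_c·H/(1+e₀)·log₁₀(σ'_f/σ'_0) = 0.41×5.9/(1+0.81)×log₁₀(59.278/36.315)
    = 1.3365 × 0.21281 = 0.2844 m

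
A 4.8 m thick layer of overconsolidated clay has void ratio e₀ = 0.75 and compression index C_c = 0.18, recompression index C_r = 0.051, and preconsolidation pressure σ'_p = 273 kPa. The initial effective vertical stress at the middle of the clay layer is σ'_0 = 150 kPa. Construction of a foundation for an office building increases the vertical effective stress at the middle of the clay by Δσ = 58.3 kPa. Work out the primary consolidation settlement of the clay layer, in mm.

Final effective stress: σ'_f = 150 + 58.3 = 208.3 kPa.
σ'_f = 208.3 ≤ σ'_p = 273 kPa, so the clay remains overconsolidated and only the recompression index applies:
S_c = C_r·H/(1+e₀)·log₁₀(σ'_f/σ'_0) = 0.051×4.8/1.75×log₁₀(208.3/150)
    = 0.13989 × 0.1426 = 0.01995 m

S_c ≈ 19.9 mm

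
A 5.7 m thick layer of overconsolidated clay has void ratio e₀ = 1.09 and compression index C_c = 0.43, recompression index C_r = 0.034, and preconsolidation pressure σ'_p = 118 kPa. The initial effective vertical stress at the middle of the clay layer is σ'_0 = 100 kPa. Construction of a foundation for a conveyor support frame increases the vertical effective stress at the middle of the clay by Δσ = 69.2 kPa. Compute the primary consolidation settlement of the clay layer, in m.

S_c ≈ 0.19 m

Final effective stress: σ'_f = 100 + 69.2 = 169.2 kPa.
σ'_f = 169.2 > σ'_p = 118 kPa, so the stress path crosses the preconsolidation pressure — recompression up to σ'_p, then virgin compression beyond:
S_c = H/(1+e₀)·[C_r·log₁₀(σ'_p/σ'_0) + C_c·log₁₀(σ'_f/σ'_p)]
    = 5.7/2.09 × [0.034×log₁₀(118/100) + 0.43×log₁₀(169.2/118)]
    = 2.7273 × [0.002444 + 0.067303] = 0.1902 m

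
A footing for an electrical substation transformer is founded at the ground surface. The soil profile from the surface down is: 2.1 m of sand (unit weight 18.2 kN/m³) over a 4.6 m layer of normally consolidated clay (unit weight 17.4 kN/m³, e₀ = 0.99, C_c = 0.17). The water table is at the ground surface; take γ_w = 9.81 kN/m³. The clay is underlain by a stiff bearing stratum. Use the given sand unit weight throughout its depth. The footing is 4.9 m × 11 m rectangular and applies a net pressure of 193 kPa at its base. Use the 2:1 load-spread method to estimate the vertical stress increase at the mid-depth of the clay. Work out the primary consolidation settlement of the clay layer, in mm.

S_c ≈ 191 mm

Mid-depth of clay below the ground surface: z = 2.1 + 4.6/2 = 4.4 m.
Total vertical stress at mid-clay: σ_v = 18.2×2.1 + 17.4×2.3 = 78.24 kPa.
Pore pressure: u = 9.81×(4.4 − 0) = 43.164 kPa.
Initial effective stress: σ'_0 = σ_v − u = 78.24 − 43.164 = 35.076 kPa.
Stress increase at mid-clay by the 2:1 spreading method:
Δσ = qBL/((B+z)(L+z)) = 193×4.9×11/((4.9+4.4)(11+4.4)) = 72.634 kPa
Final effective stress: σ'_f = σ'_0 + Δσ = 35.076 + 72.634 = 107.71 kPa.
Normally consolidated clay, so the full stress increment lies on the virgin compression line:
S_c = C_c·H/(1+e₀)·log₁₀(σ'_f/σ'_0) = 0.17×4.6/(1+0.99)×log₁₀(107.71/35.076)
    = 0.39296 × 0.48725 = 0.1915 m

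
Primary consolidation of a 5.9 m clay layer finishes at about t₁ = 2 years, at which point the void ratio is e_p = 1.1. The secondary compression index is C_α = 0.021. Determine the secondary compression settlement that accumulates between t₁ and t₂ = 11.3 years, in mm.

Secondary compression: S_s = C_α·H/(1+e_p)·log₁₀(t₂/t₁)
S_s = 0.021×5.9/(1+1.1)×log₁₀(11.3/2)
    = 0.059 × 0.752 = 0.04437 m

S_s ≈ 44.4 mm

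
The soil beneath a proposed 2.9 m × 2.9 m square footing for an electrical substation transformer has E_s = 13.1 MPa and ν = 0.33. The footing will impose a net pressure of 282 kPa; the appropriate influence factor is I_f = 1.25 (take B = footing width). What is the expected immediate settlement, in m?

Immediate (elastic) settlement: S_e = q·B·(1−ν²)/E_s · I_f.
E_s = 13.1 MPa = 13100 kPa.
S_e = 282 × 2.9 × (1 − 0.33²) / 13100 × 1.25
    = 282 × 2.9 × 0.8911 / 13100 × 1.25
    = 0.06954 m

S_e ≈ 0.0695 m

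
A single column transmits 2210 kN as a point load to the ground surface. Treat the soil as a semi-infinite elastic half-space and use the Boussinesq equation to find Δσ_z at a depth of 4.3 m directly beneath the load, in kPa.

Boussinesq vertical stress below a point load on an elastic half-space:
Δσ_z = 3P/(2πz²) · [1 + (r/z)²]^(−5/2)
r/z = 0/4.3 = 0; [1+(r/z)²]^(−5/2) = 1.
Δσ_z = 3×2210/(2π×4.3²) × 1 = 57.069 × 1 = 57.07 kPa

Δσ_z ≈ 57.1 kPa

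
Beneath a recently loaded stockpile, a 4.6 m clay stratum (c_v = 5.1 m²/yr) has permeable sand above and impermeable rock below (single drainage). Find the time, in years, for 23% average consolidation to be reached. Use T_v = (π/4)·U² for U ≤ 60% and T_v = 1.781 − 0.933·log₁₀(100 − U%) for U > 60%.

t ≈ 0.172 years

Drainage path length: H_d = H = 4.6 m (single drainage).
U ≤ 60%: T_v = (π/4)·U² = (π/4)×0.23² = 0.041548.
t = T_v·H_d²/c_v = 0.041548×4.6²/5.1 = 0.1724 years.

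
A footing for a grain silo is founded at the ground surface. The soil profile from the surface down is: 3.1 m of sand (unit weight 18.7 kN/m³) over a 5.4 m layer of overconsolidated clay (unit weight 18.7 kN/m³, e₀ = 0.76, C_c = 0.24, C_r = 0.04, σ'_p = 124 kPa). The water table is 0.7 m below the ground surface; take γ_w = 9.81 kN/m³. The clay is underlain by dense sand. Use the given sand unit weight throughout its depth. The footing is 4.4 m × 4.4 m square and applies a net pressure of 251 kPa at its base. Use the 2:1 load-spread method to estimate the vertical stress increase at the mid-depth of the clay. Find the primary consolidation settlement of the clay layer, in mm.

Mid-depth of clay below the ground surface: z = 3.1 + 5.4/2 = 5.8 m.
Total vertical stress at mid-clay: σ_v = 18.7×3.1 + 18.7×2.7 = 108.46 kPa.
Pore pressure: u = 9.81×(5.8 − 0.7) = 50.031 kPa.
Initial effective stress: σ'_0 = σ_v − u = 108.46 − 50.031 = 58.429 kPa.
Stress increase at mid-clay by the 2:1 spreading method:
Δσ = qBL/((B+z)(L+z)) = 251×4.4×4.4/((4.4+5.8)(4.4+5.8)) = 46.707 kPa
Final effective stress: σ'_f = 58.429 + 46.707 = 105.14 kPa.
σ'_f = 105.14 ≤ σ'_p = 124 kPa, so the clay remains overconsolidated and only the recompression index applies:
S_c = C_r·H/(1+e₀)·log₁₀(σ'_f/σ'_0) = 0.04×5.4/1.76×log₁₀(105.14/58.429)
    = 0.12273 × 0.25514 = 0.03131 m

S_c ≈ 31.3 mm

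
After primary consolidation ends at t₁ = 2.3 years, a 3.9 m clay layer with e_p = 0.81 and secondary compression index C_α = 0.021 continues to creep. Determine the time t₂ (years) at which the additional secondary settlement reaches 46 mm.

t₂ ≈ 23.9 years

S_s = C_α·H/(1+e_p)·log₁₀(t₂/t₁) ⇒ log₁₀(t₂/t₁) = S_s·(1+e_p)/(C_α·H).
log₁₀(t₂/t₁) = 0.046 × (1+0.81) / (0.021×3.9) = 1.017
t₂ = t₁ × 10^1.017 = 2.3 × 10.39 = 23.9 years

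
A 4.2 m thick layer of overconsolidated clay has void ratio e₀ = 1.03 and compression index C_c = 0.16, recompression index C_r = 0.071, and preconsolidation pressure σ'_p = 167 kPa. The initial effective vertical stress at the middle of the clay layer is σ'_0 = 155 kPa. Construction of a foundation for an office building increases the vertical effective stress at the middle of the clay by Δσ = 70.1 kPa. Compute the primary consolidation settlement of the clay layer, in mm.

Final effective stress: σ'_f = 155 + 70.1 = 225.1 kPa.
σ'_f = 225.1 > σ'_p = 167 kPa, so the stress path crosses the preconsolidation pressure — recompression up to σ'_p, then virgin compression beyond:
S_c = H/(1+e₀)·[C_r·log₁₀(σ'_p/σ'_0) + C_c·log₁₀(σ'_f/σ'_p)]
    = 4.2/2.03 × [0.071×log₁₀(167/155) + 0.16×log₁₀(225.1/167)]
    = 2.069 × [0.0022993 + 0.020745] = 0.04768 m

S_c ≈ 47.7 mm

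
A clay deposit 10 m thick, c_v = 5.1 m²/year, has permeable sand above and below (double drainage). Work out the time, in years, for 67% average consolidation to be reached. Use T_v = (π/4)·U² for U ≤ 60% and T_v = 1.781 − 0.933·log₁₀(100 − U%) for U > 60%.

Drainage path length: H_d = H/2 = 5 m (double drainage).
U > 60%: T_v = 1.781 − 0.933·log₁₀(100 − 67) = 0.36423.
t = T_v·H_d²/c_v = 0.36423×5²/5.1 = 1.785 years.

t ≈ 1.79 years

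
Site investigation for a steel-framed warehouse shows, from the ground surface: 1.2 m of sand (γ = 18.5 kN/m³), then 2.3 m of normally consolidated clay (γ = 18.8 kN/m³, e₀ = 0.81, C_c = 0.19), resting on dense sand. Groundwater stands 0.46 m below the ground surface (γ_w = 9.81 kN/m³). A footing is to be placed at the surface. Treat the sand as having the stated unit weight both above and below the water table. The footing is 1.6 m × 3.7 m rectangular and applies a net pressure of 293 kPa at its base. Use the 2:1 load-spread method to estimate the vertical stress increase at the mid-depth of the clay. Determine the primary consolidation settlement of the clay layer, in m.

Mid-depth of clay below the ground surface: z = 1.2 + 2.3/2 = 2.35 m.
Total vertical stress at mid-clay: σ_v = 18.5×1.2 + 18.8×1.15 = 43.82 kPa.
Pore pressure: u = 9.81×(2.35 − 0.46) = 18.541 kPa.
Initial effective stress: σ'_0 = σ_v − u = 43.82 − 18.541 = 25.279 kPa.
Stress increase at mid-clay by the 2:1 spreading method:
Δσ = qBL/((B+z)(L+z)) = 293×1.6×3.7/((1.6+2.35)(3.7+2.35)) = 72.583 kPa
Final effective stress: σ'_f = σ'_0 + Δσ = 25.279 + 72.583 = 97.862 kPa.
Normally consolidated clay, so the full stress increment lies on the virgin compression line:
S_c = C_c·H/(1+e₀)·log₁₀(σ'_f/σ'_0) = 0.19×2.3/(1+0.81)×log₁₀(97.862/25.279)
    = 0.24144 × 0.58785 = 0.1419 m

S_c ≈ 0.142 m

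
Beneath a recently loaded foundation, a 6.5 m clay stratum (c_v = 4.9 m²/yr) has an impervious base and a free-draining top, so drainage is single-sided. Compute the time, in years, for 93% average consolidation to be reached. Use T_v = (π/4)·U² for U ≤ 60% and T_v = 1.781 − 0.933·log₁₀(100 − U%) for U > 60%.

Drainage path length: H_d = H = 6.5 m (single drainage).
U > 60%: T_v = 1.781 − 0.933·log₁₀(100 − 93) = 0.99252.
t = T_v·H_d²/c_v = 0.99252×6.5²/4.9 = 8.558 years.

t ≈ 8.56 years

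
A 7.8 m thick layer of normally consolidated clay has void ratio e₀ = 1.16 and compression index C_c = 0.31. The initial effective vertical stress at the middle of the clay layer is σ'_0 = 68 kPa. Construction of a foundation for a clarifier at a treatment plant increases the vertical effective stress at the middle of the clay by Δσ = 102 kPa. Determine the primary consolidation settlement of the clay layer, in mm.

S_c ≈ 445 mm

Final effective stress: σ'_f = σ'_0 + Δσ = 68 + 102 = 170 kPa.
Normally consolidated clay, so the full stress increment lies on the virgin compression line:
S_c = C_c·H/(1+e₀)·log₁₀(σ'_f/σ'_0) = 0.31×7.8/(1+1.16)×log₁₀(170/68)
    = 1.1194 × 0.39794 = 0.4455 m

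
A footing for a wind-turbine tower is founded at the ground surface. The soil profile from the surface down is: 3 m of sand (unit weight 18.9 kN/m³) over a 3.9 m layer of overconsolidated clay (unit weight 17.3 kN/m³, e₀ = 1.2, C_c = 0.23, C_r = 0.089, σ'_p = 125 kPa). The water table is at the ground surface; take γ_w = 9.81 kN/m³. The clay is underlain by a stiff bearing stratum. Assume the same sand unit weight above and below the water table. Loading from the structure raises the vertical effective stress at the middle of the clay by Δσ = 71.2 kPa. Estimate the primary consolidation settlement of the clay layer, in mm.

Mid-depth of clay below the ground surface: z = 3 + 3.9/2 = 4.95 m.
Total vertical stress at mid-clay: σ_v = 18.9×3 + 17.3×1.95 = 90.435 kPa.
Pore pressure: u = 9.81×(4.95 − 0) = 48.56 kPa.
Initial effective stress: σ'_0 = σ_v − u = 90.435 − 48.56 = 41.875 kPa.
Final effective stress: σ'_f = 41.875 + 71.2 = 113.08 kPa.
σ'_f = 113.08 ≤ σ'_p = 125 kPa, so the clay remains overconsolidated and only the recompression index applies:
S_c = C_r·H/(1+e₀)·log₁₀(σ'_f/σ'_0) = 0.089×3.9/2.2×log₁₀(113.08/41.875)
    = 0.15777 × 0.43143 = 0.06807 m

S_c ≈ 68.1 mm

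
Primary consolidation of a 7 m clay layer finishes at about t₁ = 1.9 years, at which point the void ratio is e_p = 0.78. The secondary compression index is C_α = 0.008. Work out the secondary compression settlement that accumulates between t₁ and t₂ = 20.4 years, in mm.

Secondary compression: S_s = C_α·H/(1+e_p)·log₁₀(t₂/t₁)
S_s = 0.008×7/(1+0.78)×log₁₀(20.4/1.9)
    = 0.03146 × 1.031 = 0.03243 m

S_s ≈ 32.4 mm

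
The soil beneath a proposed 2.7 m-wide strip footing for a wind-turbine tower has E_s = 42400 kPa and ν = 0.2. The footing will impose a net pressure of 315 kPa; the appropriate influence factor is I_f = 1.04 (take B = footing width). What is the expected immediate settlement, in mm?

S_e ≈ 20 mm

Immediate (elastic) settlement: S_e = q·B·(1−ν²)/E_s · I_f.
S_e = 315 × 2.7 × (1 − 0.2²) / 42400 × 1.04
    = 315 × 2.7 × 0.96 / 42400 × 1.04
    = 0.02003 m = 20.03 mm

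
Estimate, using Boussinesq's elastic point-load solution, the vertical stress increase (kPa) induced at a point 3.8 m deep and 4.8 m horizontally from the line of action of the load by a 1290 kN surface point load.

Boussinesq vertical stress below a point load on an elastic half-space:
Δσ_z = 3P/(2πz²) · [1 + (r/z)²]^(−5/2)
r/z = 4.8/3.8 = 1.2632; [1+(r/z)²]^(−5/2) = 0.092134.
Δσ_z = 3×1290/(2π×3.8²) × 0.092134 = 42.654 × 0.092134 = 3.93 kPa

Δσ_z ≈ 3.93 kPa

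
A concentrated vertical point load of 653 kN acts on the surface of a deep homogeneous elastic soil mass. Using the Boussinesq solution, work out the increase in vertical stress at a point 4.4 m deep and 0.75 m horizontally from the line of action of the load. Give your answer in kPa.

Boussinesq vertical stress below a point load on an elastic half-space:
Δσ_z = 3P/(2πz²) · [1 + (r/z)²]^(−5/2)
r/z = 0.75/4.4 = 0.17045; [1+(r/z)²]^(−5/2) = 0.9309.
Δσ_z = 3×653/(2π×4.4²) × 0.9309 = 16.105 × 0.9309 = 14.99 kPa

Δσ_z ≈ 15 kPa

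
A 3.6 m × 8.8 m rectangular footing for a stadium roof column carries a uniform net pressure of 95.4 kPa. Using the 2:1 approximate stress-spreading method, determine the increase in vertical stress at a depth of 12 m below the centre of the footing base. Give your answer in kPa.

Δσ_z ≈ 9.31 kPa

By the 2:1 method the load spreads at 1 horizontal : 2 vertical, so at depth z the loaded area has grown by z in each plan dimension:
Δσ = qBL/((B+z)(L+z)) = 95.4×3.6×8.8/((3.6+12)(8.8+12)) = 9.3142 kPa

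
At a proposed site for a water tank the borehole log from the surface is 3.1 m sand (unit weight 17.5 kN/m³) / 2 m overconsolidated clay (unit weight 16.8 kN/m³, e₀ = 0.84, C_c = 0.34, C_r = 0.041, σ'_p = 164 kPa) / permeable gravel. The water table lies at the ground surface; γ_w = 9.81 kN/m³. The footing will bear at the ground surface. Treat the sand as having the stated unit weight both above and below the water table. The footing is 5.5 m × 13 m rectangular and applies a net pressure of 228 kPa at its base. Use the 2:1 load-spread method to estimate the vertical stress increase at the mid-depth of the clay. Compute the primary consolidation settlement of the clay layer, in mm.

S_c ≈ 27.9 mm

Mid-depth of clay below the ground surface: z = 3.1 + 2/2 = 4.1 m.
Total vertical stress at mid-clay: σ_v = 17.5×3.1 + 16.8×1 = 71.05 kPa.
Pore pressure: u = 9.81×(4.1 − 0) = 40.221 kPa.
Initial effective stress: σ'_0 = σ_v − u = 71.05 − 40.221 = 30.829 kPa.
Stress increase at mid-clay by the 2:1 spreading method:
Δσ = qBL/((B+z)(L+z)) = 228×5.5×13/((5.5+4.1)(13+4.1)) = 99.306 kPa
Final effective stress: σ'_f = 30.829 + 99.306 = 130.13 kPa.
σ'_f = 130.13 ≤ σ'_p = 164 kPa, so the clay remains overconsolidated and only the recompression index applies:
S_c = C_r·H/(1+e₀)·log₁₀(σ'_f/σ'_0) = 0.041×2/1.84×log₁₀(130.13/30.829)
    = 0.044567 × 0.62542 = 0.02787 m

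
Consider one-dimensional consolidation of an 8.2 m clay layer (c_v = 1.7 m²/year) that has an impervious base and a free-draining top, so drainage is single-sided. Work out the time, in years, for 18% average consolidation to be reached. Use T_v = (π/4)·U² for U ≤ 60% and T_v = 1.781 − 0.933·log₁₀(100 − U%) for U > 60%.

Drainage path length: H_d = H = 8.2 m (single drainage).
U ≤ 60%: T_v = (π/4)·U² = (π/4)×0.18² = 0.025447.
t = T_v·H_d²/c_v = 0.025447×8.2²/1.7 = 1.007 years.

t ≈ 1.01 years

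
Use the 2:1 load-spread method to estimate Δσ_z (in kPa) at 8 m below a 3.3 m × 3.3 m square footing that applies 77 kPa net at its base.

By the 2:1 method the load spreads at 1 horizontal : 2 vertical, so at depth z the loaded area has grown by z in each plan dimension:
Δσ = qBL/((B+z)(L+z)) = 77×3.3×3.3/((3.3+8)(3.3+8)) = 6.5669 kPa

Δσ_z ≈ 6.57 kPa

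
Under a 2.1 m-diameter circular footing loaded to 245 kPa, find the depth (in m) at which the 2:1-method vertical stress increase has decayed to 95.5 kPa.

z ≈ 1.26 m

2:1 spreading — at depth z the loaded area has grown by z in each plan dimension:
qD²/(D+z)² = Δσ_z ⇒ z = D(√(q/Δσ_z) − 1) = 2.1×(√(245/95.5) − 1) = 1.264 m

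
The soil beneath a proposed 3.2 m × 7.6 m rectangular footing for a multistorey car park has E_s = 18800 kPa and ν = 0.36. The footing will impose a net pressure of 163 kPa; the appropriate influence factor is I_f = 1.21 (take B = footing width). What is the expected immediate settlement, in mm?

S_e ≈ 29.2 mm

Immediate (elastic) settlement: S_e = q·B·(1−ν²)/E_s · I_f.
S_e = 163 × 3.2 × (1 − 0.36²) / 18800 × 1.21
    = 163 × 3.2 × 0.8704 / 18800 × 1.21
    = 0.02922 m = 29.22 mm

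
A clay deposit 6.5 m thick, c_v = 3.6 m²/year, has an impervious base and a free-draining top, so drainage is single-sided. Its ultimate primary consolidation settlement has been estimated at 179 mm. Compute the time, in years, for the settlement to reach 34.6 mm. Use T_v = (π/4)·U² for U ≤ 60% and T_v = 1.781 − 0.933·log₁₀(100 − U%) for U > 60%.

Drainage path length: H_d = H = 6.5 m (single drainage).
U = S(t)/S_ult = 34.6/179 = 0.1933.
U ≤ 60%: T_v = (π/4)·U² = (π/4)×0.1933² = 0.029345.
t = T_v·H_d²/c_v = 0.029345×6.5²/3.6 = 0.3444 years.

t ≈ 0.344 years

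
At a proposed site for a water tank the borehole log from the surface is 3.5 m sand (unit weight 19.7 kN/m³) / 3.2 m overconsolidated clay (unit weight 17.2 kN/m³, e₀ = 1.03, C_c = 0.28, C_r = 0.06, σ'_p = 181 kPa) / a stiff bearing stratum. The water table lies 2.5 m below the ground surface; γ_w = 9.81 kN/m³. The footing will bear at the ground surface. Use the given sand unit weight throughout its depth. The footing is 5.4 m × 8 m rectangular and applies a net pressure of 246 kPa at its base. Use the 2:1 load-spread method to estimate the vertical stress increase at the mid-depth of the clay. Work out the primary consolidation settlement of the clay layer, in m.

Mid-depth of clay below the ground surface: z = 3.5 + 3.2/2 = 5.1 m.
Total vertical stress at mid-clay: σ_v = 19.7×3.5 + 17.2×1.6 = 96.47 kPa.
Pore pressure: u = 9.81×(5.1 − 2.5) = 25.506 kPa.
Initial effective stress: σ'_0 = σ_v − u = 96.47 − 25.506 = 70.964 kPa.
Stress increase at mid-clay by the 2:1 spreading method:
Δσ = qBL/((B+z)(L+z)) = 246×5.4×8/((5.4+5.1)(8+5.1)) = 77.261 kPa
Final effective stress: σ'_f = 70.964 + 77.261 = 148.22 kPa.
σ'_f = 148.22 ≤ σ'_p = 181 kPa, so the clay remains overconsolidated and only the recompression index applies:
S_c = C_r·H/(1+e₀)·log₁₀(σ'_f/σ'_0) = 0.06×3.2/2.03×log₁₀(148.22/70.964)
    = 0.094584 × 0.31987 = 0.03025 m

S_c ≈ 0.0303 m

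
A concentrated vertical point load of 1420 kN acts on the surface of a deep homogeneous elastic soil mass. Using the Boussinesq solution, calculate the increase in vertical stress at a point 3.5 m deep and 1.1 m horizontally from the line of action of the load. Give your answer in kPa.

Boussinesq vertical stress below a point load on an elastic half-space:
Δσ_z = 3P/(2πz²) · [1 + (r/z)²]^(−5/2)
r/z = 1.1/3.5 = 0.31429; [1+(r/z)²]^(−5/2) = 0.79018.
Δσ_z = 3×1420/(2π×3.5²) × 0.79018 = 55.347 × 0.79018 = 43.73 kPa

Δσ_z ≈ 43.7 kPa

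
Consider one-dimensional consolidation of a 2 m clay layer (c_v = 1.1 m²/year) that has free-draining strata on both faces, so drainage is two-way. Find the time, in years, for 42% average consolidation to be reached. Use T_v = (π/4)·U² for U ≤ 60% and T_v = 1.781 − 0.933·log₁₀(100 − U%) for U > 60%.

t ≈ 0.126 years

Drainage path length: H_d = H/2 = 1 m (double drainage).
U ≤ 60%: T_v = (π/4)·U² = (π/4)×0.42² = 0.13854.
t = T_v·H_d²/c_v = 0.13854×1²/1.1 = 0.1259 years.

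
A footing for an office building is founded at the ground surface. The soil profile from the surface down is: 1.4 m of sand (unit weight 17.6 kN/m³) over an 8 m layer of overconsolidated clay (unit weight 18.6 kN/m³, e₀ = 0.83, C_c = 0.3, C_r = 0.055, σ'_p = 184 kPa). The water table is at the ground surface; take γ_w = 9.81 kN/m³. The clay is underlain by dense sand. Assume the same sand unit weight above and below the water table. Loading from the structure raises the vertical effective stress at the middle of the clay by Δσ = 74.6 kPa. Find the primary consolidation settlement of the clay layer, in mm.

S_c ≈ 101 mm

Mid-depth of clay below the ground surface: z = 1.4 + 8/2 = 5.4 m.
Total vertical stress at mid-clay: σ_v = 17.6×1.4 + 18.6×4 = 99.04 kPa.
Pore pressure: u = 9.81×(5.4 − 0) = 52.974 kPa.
Initial effective stress: σ'_0 = σ_v − u = 99.04 − 52.974 = 46.066 kPa.
Final effective stress: σ'_f = 46.066 + 74.6 = 120.67 kPa.
σ'_f = 120.67 ≤ σ'_p = 184 kPa, so the clay remains overconsolidated and only the recompression index applies:
S_c = C_r·H/(1+e₀)·log₁₀(σ'_f/σ'_0) = 0.055×8/1.83×log₁₀(120.67/46.066)
    = 0.24044 × 0.41822 = 0.1006 m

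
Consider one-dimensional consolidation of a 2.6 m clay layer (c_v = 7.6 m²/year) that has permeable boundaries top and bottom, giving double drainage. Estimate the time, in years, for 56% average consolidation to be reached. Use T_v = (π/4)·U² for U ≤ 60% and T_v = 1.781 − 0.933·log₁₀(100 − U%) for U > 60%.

Drainage path length: H_d = H/2 = 1.3 m (double drainage).
U ≤ 60%: T_v = (π/4)·U² = (π/4)×0.56² = 0.2463.
t = T_v·H_d²/c_v = 0.2463×1.3²/7.6 = 0.05477 years.

t ≈ 0.0548 years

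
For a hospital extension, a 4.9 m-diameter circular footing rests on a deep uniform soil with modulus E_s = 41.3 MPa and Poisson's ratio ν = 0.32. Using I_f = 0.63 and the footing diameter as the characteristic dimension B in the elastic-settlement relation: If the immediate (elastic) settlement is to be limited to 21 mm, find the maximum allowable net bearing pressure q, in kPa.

q ≈ 313 kPa

E_s = 41.3 MPa = 41300 kPa.
S_e = q·B·(1−ν²)/E_s · I_f  ⇒  q = S_e·E_s / (B·(1−ν²)·I_f).
q = 0.021 × 41300 / (4.9 × 0.8976 × 0.63) = 313 kPa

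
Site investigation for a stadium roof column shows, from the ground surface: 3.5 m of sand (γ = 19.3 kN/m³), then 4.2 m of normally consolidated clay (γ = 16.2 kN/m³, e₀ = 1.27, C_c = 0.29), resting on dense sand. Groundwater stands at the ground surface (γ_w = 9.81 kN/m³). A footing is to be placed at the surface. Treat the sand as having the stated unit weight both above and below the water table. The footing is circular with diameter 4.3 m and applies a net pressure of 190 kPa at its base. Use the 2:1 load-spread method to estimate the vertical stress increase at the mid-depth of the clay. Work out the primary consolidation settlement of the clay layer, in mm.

S_c ≈ 133 mm

Mid-depth of clay below the ground surface: z = 3.5 + 4.2/2 = 5.6 m.
Total vertical stress at mid-clay: σ_v = 19.3×3.5 + 16.2×2.1 = 101.57 kPa.
Pore pressure: u = 9.81×(5.6 − 0) = 54.936 kPa.
Initial effective stress: σ'_0 = σ_v − u = 101.57 − 54.936 = 46.634 kPa.
Stress increase at mid-clay by the 2:1 spreading method:
Δσ ≈ qD²/(D+z)² = 190×4.3²/(4.3+5.6)² = 35.844 kPa
Final effective stress: σ'_f = σ'_0 + Δσ = 46.634 + 35.844 = 82.478 kPa.
Normally consolidated clay, so the full stress increment lies on the virgin compression line:
S_c = C_c·H/(1+e₀)·log₁₀(σ'_f/σ'_0) = 0.29×4.2/(1+1.27)×log₁₀(82.478/46.634)
    = 0.53656 × 0.24764 = 0.1329 m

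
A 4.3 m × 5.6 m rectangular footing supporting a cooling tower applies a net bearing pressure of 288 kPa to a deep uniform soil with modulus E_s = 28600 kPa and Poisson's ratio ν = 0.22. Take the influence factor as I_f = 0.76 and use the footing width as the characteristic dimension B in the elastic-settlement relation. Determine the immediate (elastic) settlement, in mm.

S_e ≈ 31.3 mm

Immediate (elastic) settlement: S_e = q·B·(1−ν²)/E_s · I_f.
S_e = 288 × 4.3 × (1 − 0.22²) / 28600 × 0.76
    = 288 × 4.3 × 0.9516 / 28600 × 0.76
    = 0.03132 m = 31.32 mm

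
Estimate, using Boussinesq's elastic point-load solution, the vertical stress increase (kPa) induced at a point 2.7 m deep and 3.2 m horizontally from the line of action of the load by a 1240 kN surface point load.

Δσ_z ≈ 9.06 kPa

Boussinesq vertical stress below a point load on an elastic half-space:
Δσ_z = 3P/(2πz²) · [1 + (r/z)²]^(−5/2)
r/z = 3.2/2.7 = 1.1852; [1+(r/z)²]^(−5/2) = 0.11152.
Δσ_z = 3×1240/(2π×2.7²) × 0.11152 = 81.215 × 0.11152 = 9.057 kPa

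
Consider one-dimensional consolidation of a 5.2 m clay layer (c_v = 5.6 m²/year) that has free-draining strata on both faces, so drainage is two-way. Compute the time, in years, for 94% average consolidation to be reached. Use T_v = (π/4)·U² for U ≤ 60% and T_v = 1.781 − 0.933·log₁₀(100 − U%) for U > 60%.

t ≈ 1.27 years

Drainage path length: H_d = H/2 = 2.6 m (double drainage).
U > 60%: T_v = 1.781 − 0.933·log₁₀(100 − 94) = 1.055.
t = T_v·H_d²/c_v = 1.055×2.6²/5.6 = 1.274 years.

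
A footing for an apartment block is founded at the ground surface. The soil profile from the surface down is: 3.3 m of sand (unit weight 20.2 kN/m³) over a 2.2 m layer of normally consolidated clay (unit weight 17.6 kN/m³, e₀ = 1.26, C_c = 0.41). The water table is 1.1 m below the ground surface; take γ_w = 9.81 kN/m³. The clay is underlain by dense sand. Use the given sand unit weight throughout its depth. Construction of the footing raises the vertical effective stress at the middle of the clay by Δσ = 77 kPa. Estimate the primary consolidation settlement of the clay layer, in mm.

S_c ≈ 154 mm

Mid-depth of clay below the ground surface: z = 3.3 + 2.2/2 = 4.4 m.
Total vertical stress at mid-clay: σ_v = 20.2×3.3 + 17.6×1.1 = 86.02 kPa.
Pore pressure: u = 9.81×(4.4 − 1.1) = 32.373 kPa.
Initial effective stress: σ'_0 = σ_v − u = 86.02 − 32.373 = 53.647 kPa.
Final effective stress: σ'_f = σ'_0 + Δσ = 53.647 + 77 = 130.65 kPa.
Normally consolidated clay, so the full stress increment lies on the virgin compression line:
S_c = C_c·H/(1+e₀)·log₁₀(σ'_f/σ'_0) = 0.41×2.2/(1+1.26)×log₁₀(130.65/53.647)
    = 0.39912 × 0.38656 = 0.1543 m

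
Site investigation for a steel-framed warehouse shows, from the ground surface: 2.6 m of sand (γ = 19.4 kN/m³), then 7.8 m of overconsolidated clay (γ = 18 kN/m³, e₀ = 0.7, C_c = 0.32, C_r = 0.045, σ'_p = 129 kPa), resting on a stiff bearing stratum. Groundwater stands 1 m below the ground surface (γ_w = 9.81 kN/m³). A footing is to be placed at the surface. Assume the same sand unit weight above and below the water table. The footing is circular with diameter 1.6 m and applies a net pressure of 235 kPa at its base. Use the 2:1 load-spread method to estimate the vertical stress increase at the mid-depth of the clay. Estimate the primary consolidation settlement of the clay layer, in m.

S_c ≈ 0.0116 m

Mid-depth of clay below the ground surface: z = 2.6 + 7.8/2 = 6.5 m.
Total vertical stress at mid-clay: σ_v = 19.4×2.6 + 18×3.9 = 120.64 kPa.
Pore pressure: u = 9.81×(6.5 − 1) = 53.955 kPa.
Initial effective stress: σ'_0 = σ_v − u = 120.64 − 53.955 = 66.685 kPa.
Stress increase at mid-clay by the 2:1 spreading method:
Δσ ≈ qD²/(D+z)² = 235×1.6²/(1.6+6.5)² = 9.1693 kPa
Final effective stress: σ'_f = 66.685 + 9.1693 = 75.854 kPa.
σ'_f = 75.854 ≤ σ'_p = 129 kPa, so the clay remains overconsolidated and only the recompression index applies:
S_c = C_r·H/(1+e₀)·log₁₀(σ'_f/σ'_0) = 0.045×7.8/1.7×log₁₀(75.854/66.685)
    = 0.20647 × 0.05595 = 0.01155 m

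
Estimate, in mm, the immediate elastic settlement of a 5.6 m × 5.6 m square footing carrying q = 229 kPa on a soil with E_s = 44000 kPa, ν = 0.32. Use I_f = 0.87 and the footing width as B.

S_e ≈ 22.8 mm

Immediate (elastic) settlement: S_e = q·B·(1−ν²)/E_s · I_f.
S_e = 229 × 5.6 × (1 − 0.32²) / 44000 × 0.87
    = 229 × 5.6 × 0.8976 / 44000 × 0.87
    = 0.02276 m = 22.76 mm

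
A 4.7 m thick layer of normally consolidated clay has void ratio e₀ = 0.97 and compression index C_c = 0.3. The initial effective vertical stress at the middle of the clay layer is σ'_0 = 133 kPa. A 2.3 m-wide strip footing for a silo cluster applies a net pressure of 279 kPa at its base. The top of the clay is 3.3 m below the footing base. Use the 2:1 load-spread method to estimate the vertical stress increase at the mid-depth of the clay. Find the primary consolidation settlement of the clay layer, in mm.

S_c ≈ 147 mm

Mid-depth of clay below the footing base: z = 3.3 + 4.7/2 = 5.65 m.
Stress increase at mid-clay by the 2:1 spreading method:
Δσ = qB/(B+z) = 279×2.3/(2.3+5.65) = 80.717 kPa
Final effective stress: σ'_f = σ'_0 + Δσ = 133 + 80.717 = 213.72 kPa.
Normally consolidated clay, so the full stress increment lies on the virgin compression line:
S_c = C_c·H/(1+e₀)·log₁₀(σ'_f/σ'_0) = 0.3×4.7/(1+0.97)×log₁₀(213.72/133)
    = 0.71574 × 0.20599 = 0.1474 m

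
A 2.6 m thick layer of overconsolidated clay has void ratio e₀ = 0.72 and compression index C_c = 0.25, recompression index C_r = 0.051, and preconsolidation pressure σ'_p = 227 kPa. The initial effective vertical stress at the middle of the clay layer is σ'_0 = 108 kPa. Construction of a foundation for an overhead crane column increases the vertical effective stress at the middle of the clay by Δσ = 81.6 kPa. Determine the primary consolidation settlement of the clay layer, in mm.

S_c ≈ 18.8 mm

Final effective stress: σ'_f = 108 + 81.6 = 189.6 kPa.
σ'_f = 189.6 ≤ σ'_p = 227 kPa, so the clay remains overconsolidated and only the recompression index applies:
S_c = C_r·H/(1+e₀)·log₁₀(σ'_f/σ'_0) = 0.051×2.6/1.72×log₁₀(189.6/108)
    = 0.077092 × 0.24441 = 0.01884 m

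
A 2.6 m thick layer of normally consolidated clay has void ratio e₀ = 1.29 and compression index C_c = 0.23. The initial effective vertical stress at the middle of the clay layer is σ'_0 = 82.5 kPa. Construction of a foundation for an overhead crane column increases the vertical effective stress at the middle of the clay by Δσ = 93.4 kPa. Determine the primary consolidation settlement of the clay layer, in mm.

S_c ≈ 85.9 mm

Final effective stress: σ'_f = σ'_0 + Δσ = 82.5 + 93.4 = 175.9 kPa.
Normally consolidated clay, so the full stress increment lies on the virgin compression line:
S_c = C_c·H/(1+e₀)·log₁₀(σ'_f/σ'_0) = 0.23×2.6/(1+1.29)×log₁₀(175.9/82.5)
    = 0.26114 × 0.32881 = 0.08587 m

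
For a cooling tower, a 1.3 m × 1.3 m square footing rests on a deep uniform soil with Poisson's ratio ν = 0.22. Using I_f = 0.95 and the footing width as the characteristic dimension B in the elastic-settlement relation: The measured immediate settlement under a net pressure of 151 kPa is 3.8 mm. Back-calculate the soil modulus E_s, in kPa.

E_s ≈ 46700 kPa

S_e = q·B·(1−ν²)/E_s · I_f  ⇒  E_s = q·B·(1−ν²)·I_f / S_e.
E_s = 151 × 1.3 × 0.9516 × 0.95 / 0.0038 = 46700 kPa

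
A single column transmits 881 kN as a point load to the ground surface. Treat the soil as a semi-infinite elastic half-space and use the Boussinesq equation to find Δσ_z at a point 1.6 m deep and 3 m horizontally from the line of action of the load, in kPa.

Boussinesq vertical stress below a point load on an elastic half-space:
Δσ_z = 3P/(2πz²) · [1 + (r/z)²]^(−5/2)
r/z = 3/1.6 = 1.875; [1+(r/z)²]^(−5/2) = 0.023078.
Δσ_z = 3×881/(2π×1.6²) × 0.023078 = 164.32 × 0.023078 = 3.792 kPa

Δσ_z ≈ 3.79 kPa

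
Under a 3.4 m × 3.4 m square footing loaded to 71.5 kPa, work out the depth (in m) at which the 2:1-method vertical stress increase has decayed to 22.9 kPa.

2:1 spreading — at depth z the loaded area has grown by z in each plan dimension:
qB²/(B+z)² = Δσ_z ⇒ z = B(√(q/Δσ_z) − 1) = 3.4×(√(71.5/22.9) − 1) = 2.608 m

z ≈ 2.61 m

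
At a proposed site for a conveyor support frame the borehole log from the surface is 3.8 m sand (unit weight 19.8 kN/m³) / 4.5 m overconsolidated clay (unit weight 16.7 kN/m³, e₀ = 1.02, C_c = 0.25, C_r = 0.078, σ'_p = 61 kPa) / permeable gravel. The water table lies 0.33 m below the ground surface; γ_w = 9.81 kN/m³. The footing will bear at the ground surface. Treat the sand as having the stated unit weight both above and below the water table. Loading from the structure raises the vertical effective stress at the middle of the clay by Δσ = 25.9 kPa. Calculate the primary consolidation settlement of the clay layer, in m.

Mid-depth of clay below the ground surface: z = 3.8 + 4.5/2 = 6.05 m.
Total vertical stress at mid-clay: σ_v = 19.8×3.8 + 16.7×2.25 = 112.81 kPa.
Pore pressure: u = 9.81×(6.05 − 0.33) = 56.113 kPa.
Initial effective stress: σ'_0 = σ_v − u = 112.81 − 56.113 = 56.697 kPa.
Final effective stress: σ'_f = 56.697 + 25.9 = 82.597 kPa.
σ'_f = 82.597 > σ'_p = 61 kPa, so the stress path crosses the preconsolidation pressure — recompression up to σ'_p, then virgin compression beyond:
S_c = H/(1+e₀)·[C_r·log₁₀(σ'_p/σ'_0) + C_c·log₁₀(σ'_f/σ'_p)]
    = 4.5/2.02 × [0.078×log₁₀(61/56.697) + 0.25×log₁₀(82.597/61)]
    = 2.2277 × [0.002478 + 0.032909] = 0.07883 m

S_c ≈ 0.0788 m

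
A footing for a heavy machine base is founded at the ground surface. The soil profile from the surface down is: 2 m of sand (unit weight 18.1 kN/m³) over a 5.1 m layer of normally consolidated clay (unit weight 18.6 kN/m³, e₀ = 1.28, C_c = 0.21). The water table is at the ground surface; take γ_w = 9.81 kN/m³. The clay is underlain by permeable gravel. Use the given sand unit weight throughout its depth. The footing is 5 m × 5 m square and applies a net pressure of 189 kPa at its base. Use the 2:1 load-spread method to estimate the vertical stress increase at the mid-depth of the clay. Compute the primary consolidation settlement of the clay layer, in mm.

S_c ≈ 172 mm

Mid-depth of clay below the ground surface: z = 2 + 5.1/2 = 4.55 m.
Total vertical stress at mid-clay: σ_v = 18.1×2 + 18.6×2.55 = 83.63 kPa.
Pore pressure: u = 9.81×(4.55 − 0) = 44.636 kPa.
Initial effective stress: σ'_0 = σ_v − u = 83.63 − 44.636 = 38.994 kPa.
Stress increase at mid-clay by the 2:1 spreading method:
Δσ = qBL/((B+z)(L+z)) = 189×5×5/((5+4.55)(5+4.55)) = 51.808 kPa
Final effective stress: σ'_f = σ'_0 + Δσ = 38.994 + 51.808 = 90.802 kPa.
Normally consolidated clay, so the full stress increment lies on the virgin compression line:
S_c = C_c·H/(1+e₀)·log₁₀(σ'_f/σ'_0) = 0.21×5.1/(1+1.28)×log₁₀(90.802/38.994)
    = 0.46974 × 0.3671 = 0.1724 m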